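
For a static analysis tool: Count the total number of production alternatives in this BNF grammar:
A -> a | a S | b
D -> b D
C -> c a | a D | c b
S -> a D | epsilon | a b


Counting alternatives per rule:
  A: 3 alternative(s)
  D: 1 alternative(s)
  C: 3 alternative(s)
  S: 3 alternative(s)
Sum: 3 + 1 + 3 + 3 = 10

10


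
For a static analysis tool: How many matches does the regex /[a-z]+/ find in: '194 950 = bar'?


Pattern: /[a-z]+/ (identifiers)
Input: '194 950 = bar'
Scanning for matches:
  Match 1: 'bar'
Total matches: 1

1


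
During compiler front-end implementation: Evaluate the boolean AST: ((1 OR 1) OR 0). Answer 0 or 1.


Step 1: Evaluate inner node
  1 OR 1 = 1
Step 2: Evaluate root node
  1 OR 0 = 1

1


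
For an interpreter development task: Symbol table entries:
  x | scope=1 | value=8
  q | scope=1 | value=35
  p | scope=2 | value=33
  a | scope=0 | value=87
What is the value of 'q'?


Searching symbol table for 'q':
  x | scope=1 | value=8
  q | scope=1 | value=35 <- MATCH
  p | scope=2 | value=33
  a | scope=0 | value=87
Found 'q' at scope 1 with value 35

35


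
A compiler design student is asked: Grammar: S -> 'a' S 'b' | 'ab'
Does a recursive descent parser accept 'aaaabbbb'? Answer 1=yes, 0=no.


Grammar accepts strings of the form a^n b^n (n >= 1)
Word: 'aaaabbbb'
Counting: 4 a's and 4 b's
Check: 4 == 4? Yes
Derivation (S -> aSb applied 3 time(s), then S -> ab): S => aSb => aaSbb => aaaSbbb => aaaabbbb
Accepted

1


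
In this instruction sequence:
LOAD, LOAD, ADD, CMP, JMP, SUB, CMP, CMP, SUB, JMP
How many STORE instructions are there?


Scanning instruction sequence for STORE:
  Position 1: LOAD
  Position 2: LOAD
  Position 3: ADD
  Position 4: CMP
  Position 5: JMP
  Position 6: SUB
  Position 7: CMP
  Position 8: CMP
  Position 9: SUB
  Position 10: JMP
Matches at positions: []
Total STORE count: 0

0


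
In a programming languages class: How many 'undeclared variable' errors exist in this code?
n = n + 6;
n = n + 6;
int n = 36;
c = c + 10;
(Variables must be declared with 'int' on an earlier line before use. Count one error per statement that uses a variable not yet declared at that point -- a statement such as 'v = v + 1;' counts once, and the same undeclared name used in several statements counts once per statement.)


Scanning code line by line:
  Line 1: use 'n' -> ERROR (undeclared)
  Line 2: use 'n' -> ERROR (undeclared)
  Line 3: declare 'n' -> declared = ['n']
  Line 4: use 'c' -> ERROR (undeclared)
Total undeclared variable errors: 3

3


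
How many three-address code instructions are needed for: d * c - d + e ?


Expression: d * c - d + e
Generating three-address code (respecting * over +/- precedence):
  Instruction 1: t1 = d * c
  Instruction 2: t2 = t1 - d
  Instruction 3: t3 = t2 + e
Total instructions: 3

3


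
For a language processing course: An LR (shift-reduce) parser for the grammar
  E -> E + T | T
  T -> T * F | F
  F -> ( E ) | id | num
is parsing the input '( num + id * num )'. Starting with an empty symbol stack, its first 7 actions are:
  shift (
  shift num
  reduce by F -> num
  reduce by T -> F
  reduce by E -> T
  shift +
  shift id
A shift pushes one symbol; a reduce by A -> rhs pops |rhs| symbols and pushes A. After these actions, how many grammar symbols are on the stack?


Tracking the symbol stack through each action:
  Action 1: shift '(' : push -> stack = [(] (size 1)
  Action 2: shift 'num' : push -> stack = [(, num] (size 2)
  Action 3: reduce by F -> num : pop 1, push F -> stack = [(, F] (size 2)
  Action 4: reduce by T -> F : pop 1, push T -> stack = [(, T] (size 2)
  Action 5: reduce by E -> T : pop 1, push E -> stack = [(, E] (size 2)
  Action 6: shift '+' : push -> stack = [(, E, +] (size 3)
  Action 7: shift 'id' : push -> stack = [(, E, +, id] (size 4)
Final stack size: 4

4


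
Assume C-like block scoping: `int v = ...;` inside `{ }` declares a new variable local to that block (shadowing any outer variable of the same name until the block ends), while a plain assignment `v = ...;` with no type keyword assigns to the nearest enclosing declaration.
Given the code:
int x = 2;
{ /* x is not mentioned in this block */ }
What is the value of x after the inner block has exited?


Analyzing scoping rules:
Outer scope: declares x = 2
Inner block: x is neither redeclared nor assigned -> unchanged
After the block -> 2
Result: 2

2


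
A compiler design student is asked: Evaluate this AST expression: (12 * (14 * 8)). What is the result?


Expression: (12 * (14 * 8))
Evaluating step by step:
  14 * 8 = 112
  12 * 112 = 1344
Result: 1344

1344


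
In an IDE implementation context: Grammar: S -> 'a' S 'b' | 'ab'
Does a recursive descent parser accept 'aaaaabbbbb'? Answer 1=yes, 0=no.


Grammar accepts strings of the form a^n b^n (n >= 1)
Word: 'aaaaabbbbb'
Counting: 5 a's and 5 b's
Check: 5 == 5? Yes
Derivation (S -> aSb applied 4 time(s), then S -> ab): S => aSb => aaSbb => aaaSbbb => aaaaSbbbb => aaaaabbbbb
Accepted

1


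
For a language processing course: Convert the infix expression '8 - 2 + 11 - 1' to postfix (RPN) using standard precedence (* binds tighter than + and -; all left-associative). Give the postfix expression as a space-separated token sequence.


Applying the shunting-yard algorithm:
  Operand 8 -> output
  Push '-' onto operator stack -> op-stack: [-]
  Operand 2 -> output
  See '+' (prec 1); top '-' (prec 1) >= it -> pop '-' to output
  Push '+' onto operator stack -> op-stack: [+]
  Operand 11 -> output
  See '-' (prec 1); top '+' (prec 1) >= it -> pop '+' to output
  Push '-' onto operator stack -> op-stack: [-]
  Operand 1 -> output
  End of input: pop '-' to output
Postfix result: 8 2 - 11 + 1 -

8 2 - 11 + 1 -


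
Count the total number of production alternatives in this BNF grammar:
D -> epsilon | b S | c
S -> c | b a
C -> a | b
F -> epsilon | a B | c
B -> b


Counting alternatives per rule:
  D: 3 alternative(s)
  S: 2 alternative(s)
  C: 2 alternative(s)
  F: 3 alternative(s)
  B: 1 alternative(s)
Sum: 3 + 2 + 2 + 3 + 1 = 11

11


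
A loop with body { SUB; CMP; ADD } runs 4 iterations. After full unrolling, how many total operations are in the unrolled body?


Loop body operations: SUB, CMP, ADD (3 ops per iteration)
Unrolling 4 iterations:
  Iteration 1: SUB, CMP, ADD (3 ops)
  Iteration 2: SUB, CMP, ADD (3 ops)
  Iteration 3: SUB, CMP, ADD (3 ops)
  Iteration 4: SUB, CMP, ADD (3 ops)
Total: 4 iterations * 3 ops/iter = 12 operations

12


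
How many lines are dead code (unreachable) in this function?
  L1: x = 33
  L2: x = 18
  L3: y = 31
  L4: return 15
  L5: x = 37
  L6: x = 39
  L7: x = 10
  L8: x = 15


Analyzing control flow:
  L1: reachable (before return)
  L2: reachable (before return)
  L3: reachable (before return)
  L4: reachable (return statement)
  L5: DEAD (after return at L4)
  L6: DEAD (after return at L4)
  L7: DEAD (after return at L4)
  L8: DEAD (after return at L4)
Return at L4, total lines = 8
Dead lines: L5 through L8
Count: 4

4


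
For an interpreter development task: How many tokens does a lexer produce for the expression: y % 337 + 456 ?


Scanning 'y % 337 + 456'
Token 1: 'y' -> identifier
Token 2: '%' -> operator
Token 3: '337' -> integer_literal
Token 4: '+' -> operator
Token 5: '456' -> integer_literal
Total tokens: 5

5


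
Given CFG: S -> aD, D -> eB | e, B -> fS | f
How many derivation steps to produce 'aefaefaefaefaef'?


Grammar: S -> aD, D -> eB | e, B -> fS | f
Deriving 'aefaefaefaefaef':
Step 1: S -> aD => aD
Step 2: D -> eB => aeB
Step 3: B -> fS => aefS
Step 4: S -> aD => aefaD
Step 5: D -> eB => aefaeB
Step 6: B -> fS => aefaefS
Step 7: S -> aD => aefaefaD
Step 8: D -> eB => aefaefaeB
Step 9: B -> fS => aefaefaefS
Step 10: S -> aD => aefaefaefaD
Step 11: D -> eB => aefaefaefaeB
Step 12: B -> fS => aefaefaefaefS
Step 13: S -> aD => aefaefaefaefaD
Step 14: D -> eB => aefaefaefaefaeB
Step 15: B -> f => aefaefaefaefaef
Total derivation steps: 15

15


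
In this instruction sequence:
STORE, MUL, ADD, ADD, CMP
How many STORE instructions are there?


Scanning instruction sequence for STORE:
  Position 1: STORE <- MATCH
  Position 2: MUL
  Position 3: ADD
  Position 4: ADD
  Position 5: CMP
Matches at positions: [1]
Total STORE count: 1

1


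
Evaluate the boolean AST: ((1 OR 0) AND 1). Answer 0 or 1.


Step 1: Evaluate inner node
  1 OR 0 = 1
Step 2: Evaluate root node
  1 AND 1 = 1

1


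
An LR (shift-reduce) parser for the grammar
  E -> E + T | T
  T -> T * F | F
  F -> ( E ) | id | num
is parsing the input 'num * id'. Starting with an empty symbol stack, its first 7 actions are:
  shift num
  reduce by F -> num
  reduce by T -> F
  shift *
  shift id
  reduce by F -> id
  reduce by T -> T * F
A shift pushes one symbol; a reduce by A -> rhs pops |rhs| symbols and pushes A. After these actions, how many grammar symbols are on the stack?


Tracking the symbol stack through each action:
  Action 1: shift 'num' : push -> stack = [num] (size 1)
  Action 2: reduce by F -> num : pop 1, push F -> stack = [F] (size 1)
  Action 3: reduce by T -> F : pop 1, push T -> stack = [T] (size 1)
  Action 4: shift '*' : push -> stack = [T, *] (size 2)
  Action 5: shift 'id' : push -> stack = [T, *, id] (size 3)
  Action 6: reduce by F -> id : pop 1, push F -> stack = [T, *, F] (size 3)
  Action 7: reduce by T -> T * F : pop 3, push T -> stack = [T] (size 1)
Final stack size: 1

1


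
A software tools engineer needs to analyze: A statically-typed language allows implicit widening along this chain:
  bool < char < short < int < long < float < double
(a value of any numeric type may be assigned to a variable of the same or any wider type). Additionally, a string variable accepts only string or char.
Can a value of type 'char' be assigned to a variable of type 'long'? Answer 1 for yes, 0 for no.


Target variable type: long
Source value type: char
Numeric ranks: char=1, long=4
Widening allowed iff rank(source) <= rank(target): 1 <= 4? Yes
Result: 1

1


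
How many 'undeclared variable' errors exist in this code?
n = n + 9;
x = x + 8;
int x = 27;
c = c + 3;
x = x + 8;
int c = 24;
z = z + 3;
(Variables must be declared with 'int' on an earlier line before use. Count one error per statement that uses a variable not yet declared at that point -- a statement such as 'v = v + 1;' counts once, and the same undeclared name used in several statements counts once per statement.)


Scanning code line by line:
  Line 1: use 'n' -> ERROR (undeclared)
  Line 2: use 'x' -> ERROR (undeclared)
  Line 3: declare 'x' -> declared = ['x']
  Line 4: use 'c' -> ERROR (undeclared)
  Line 5: use 'x' -> OK (declared)
  Line 6: declare 'c' -> declared = ['c', 'x']
  Line 7: use 'z' -> ERROR (undeclared)
Total undeclared variable errors: 4

4


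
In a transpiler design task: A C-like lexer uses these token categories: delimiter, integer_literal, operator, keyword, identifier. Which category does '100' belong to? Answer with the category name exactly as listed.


Token: '100'
Checking categories:
  identifier: no
  integer_literal: YES
  operator: no
  keyword: no
  delimiter: no
Category: integer_literal

integer_literal


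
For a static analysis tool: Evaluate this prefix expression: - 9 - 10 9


Parsing prefix expression: - 9 - 10 9
Step 1: Innermost operation '- 10 9'
  10 - 9 = 1
Step 2: Outer operation '- 9 [1]'
  9 - 1 = 8

8


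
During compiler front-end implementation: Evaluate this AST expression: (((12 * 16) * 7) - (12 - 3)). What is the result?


Expression: (((12 * 16) * 7) - (12 - 3))
Evaluating step by step:
  12 * 16 = 192
  192 * 7 = 1344
  12 - 3 = 9
  1344 - 9 = 1335
Result: 1335

1335


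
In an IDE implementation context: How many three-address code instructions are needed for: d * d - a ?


Expression: d * d - a
Generating three-address code (respecting * over +/- precedence):
  Instruction 1: t1 = d * d
  Instruction 2: t2 = t1 - a
Total instructions: 2

2


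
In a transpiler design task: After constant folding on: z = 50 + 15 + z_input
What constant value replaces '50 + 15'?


Identifying constant sub-expression:
  Original: z = 50 + 15 + z_input
  50 and 15 are both compile-time constants
  Evaluating: 50 + 15 = 65
  After folding: z = 65 + z_input

65


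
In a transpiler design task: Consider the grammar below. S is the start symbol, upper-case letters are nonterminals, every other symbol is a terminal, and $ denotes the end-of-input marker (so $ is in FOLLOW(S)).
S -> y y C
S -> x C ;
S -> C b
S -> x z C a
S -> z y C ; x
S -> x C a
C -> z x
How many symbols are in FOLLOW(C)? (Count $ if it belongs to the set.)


S is the start symbol and does not occur in any rule body, so FOLLOW(S) = {$}.
Examining every occurrence of C in a rule body:
  S -> y y C : C is at the right end -> add FOLLOW(S) = {$}
  S -> x C ; : C is followed by terminal ';' -> add ';'
  S -> C b : C is followed by terminal 'b' -> add 'b'
  S -> x z C a : C is followed by terminal 'a' -> add 'a'
  S -> z y C ; x : C is followed by terminal ';' -> add ';' (already in the set)
  S -> x C a : C is followed by terminal 'a' -> add 'a' (already in the set)
  C -> z x : C does not occur in the body -> contributes nothing
FOLLOW(C) = {;, a, b, $}
Count: 4

4


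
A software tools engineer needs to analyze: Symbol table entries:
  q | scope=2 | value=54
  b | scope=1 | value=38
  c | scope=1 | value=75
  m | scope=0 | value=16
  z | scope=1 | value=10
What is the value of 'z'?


Searching symbol table for 'z':
  q | scope=2 | value=54
  b | scope=1 | value=38
  c | scope=1 | value=75
  m | scope=0 | value=16
  z | scope=1 | value=10 <- MATCH
Found 'z' at scope 1 with value 10

10


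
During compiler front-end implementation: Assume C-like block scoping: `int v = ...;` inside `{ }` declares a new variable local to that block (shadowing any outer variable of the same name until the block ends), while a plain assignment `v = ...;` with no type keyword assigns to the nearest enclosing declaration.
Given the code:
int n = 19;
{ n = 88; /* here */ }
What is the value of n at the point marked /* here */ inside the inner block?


Analyzing scoping rules:
Outer scope: declares n = 19
Inner block: 'n = 88;' has no type keyword, so it is an assignment to the outer n (no shadowing)
Inside the block, after the assignment -> 88
Result: 88

88


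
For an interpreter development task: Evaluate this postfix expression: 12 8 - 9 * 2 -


Processing tokens left to right:
Push 12, Push 8
Pop 12 and 8, compute 12 - 8 = 4, push 4
Push 9
Pop 4 and 9, compute 4 * 9 = 36, push 36
Push 2
Pop 36 and 2, compute 36 - 2 = 34, push 34
Stack result: 34

34


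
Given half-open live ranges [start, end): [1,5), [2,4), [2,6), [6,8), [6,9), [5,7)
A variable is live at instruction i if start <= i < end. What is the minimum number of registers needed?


Live ranges:
  Var0: [1, 5)
  Var1: [2, 4)
  Var2: [2, 6)
  Var3: [6, 8)
  Var4: [6, 9)
  Var5: [5, 7)
Sweep-line events (position, delta, active):
  pos=1 start -> active=1
  pos=2 start -> active=2
  pos=2 start -> active=3
  pos=4 end -> active=2
  pos=5 end -> active=1
  pos=5 start -> active=2
  pos=6 end -> active=1
  pos=6 start -> active=2
  pos=6 start -> active=3
  pos=7 end -> active=2
  pos=8 end -> active=1
  pos=9 end -> active=0
Maximum simultaneous active: 3
Minimum registers needed: 3

3


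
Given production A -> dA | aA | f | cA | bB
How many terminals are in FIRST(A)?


Production: A -> dA | aA | f | cA | bB
Examining each alternative for leading terminals:
  A -> dA : first terminal = 'd'
  A -> aA : first terminal = 'a'
  A -> f : first terminal = 'f'
  A -> cA : first terminal = 'c'
  A -> bB : first terminal = 'b'
FIRST(A) = {a, b, c, d, f}
Count: 5

5


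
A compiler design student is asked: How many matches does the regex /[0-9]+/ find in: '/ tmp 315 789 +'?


Pattern: /[0-9]+/ (int literals)
Input: '/ tmp 315 789 +'
Scanning for matches:
  Match 1: '315'
  Match 2: '789'
Total matches: 2

2


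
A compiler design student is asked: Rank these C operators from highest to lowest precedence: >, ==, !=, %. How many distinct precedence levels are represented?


Looking up precedence for each operator:
  > -> precedence 4
  == -> precedence 3
  != -> precedence 3
  % -> precedence 6
Sorted highest to lowest: %, >, ==, !=
Distinct precedence values: [6, 4, 3]
Number of distinct levels: 3

3


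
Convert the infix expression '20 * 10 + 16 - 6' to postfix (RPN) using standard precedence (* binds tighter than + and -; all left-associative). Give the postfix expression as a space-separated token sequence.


Applying the shunting-yard algorithm:
  Operand 20 -> output
  Push '*' onto operator stack -> op-stack: [*]
  Operand 10 -> output
  See '+' (prec 1); top '*' (prec 2) >= it -> pop '*' to output
  Push '+' onto operator stack -> op-stack: [+]
  Operand 16 -> output
  See '-' (prec 1); top '+' (prec 1) >= it -> pop '+' to output
  Push '-' onto operator stack -> op-stack: [-]
  Operand 6 -> output
  End of input: pop '-' to output
Postfix result: 20 10 * 16 + 6 -

20 10 * 16 + 6 -


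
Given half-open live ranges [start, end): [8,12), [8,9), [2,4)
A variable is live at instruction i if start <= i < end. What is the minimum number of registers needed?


Live ranges:
  Var0: [8, 12)
  Var1: [8, 9)
  Var2: [2, 4)
Sweep-line events (position, delta, active):
  pos=2 start -> active=1
  pos=4 end -> active=0
  pos=8 start -> active=1
  pos=8 start -> active=2
  pos=9 end -> active=1
  pos=12 end -> active=0
Maximum simultaneous active: 2
Minimum registers needed: 2

2


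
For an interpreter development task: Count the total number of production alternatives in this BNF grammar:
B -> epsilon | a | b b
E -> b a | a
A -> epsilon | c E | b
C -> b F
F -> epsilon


Counting alternatives per rule:
  B: 3 alternative(s)
  E: 2 alternative(s)
  A: 3 alternative(s)
  C: 1 alternative(s)
  F: 1 alternative(s)
Sum: 3 + 2 + 3 + 1 + 1 = 10

10


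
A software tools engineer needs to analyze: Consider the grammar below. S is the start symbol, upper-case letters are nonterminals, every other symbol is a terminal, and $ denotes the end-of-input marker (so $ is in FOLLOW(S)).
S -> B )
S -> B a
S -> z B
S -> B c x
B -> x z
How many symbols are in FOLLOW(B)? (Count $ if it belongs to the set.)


S is the start symbol and does not occur in any rule body, so FOLLOW(S) = {$}.
Examining every occurrence of B in a rule body:
  S -> B ) : B is followed by terminal ')' -> add ')'
  S -> B a : B is followed by terminal 'a' -> add 'a'
  S -> z B : B is at the right end -> add FOLLOW(S) = {$}
  S -> B c x : B is followed by terminal 'c' -> add 'c'
  B -> x z : B does not occur in the body -> contributes nothing
FOLLOW(B) = {), a, c, $}
Count: 4

4


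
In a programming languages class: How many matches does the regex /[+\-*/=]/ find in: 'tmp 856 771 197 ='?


Pattern: /[+\-*/=]/ (operators)
Input: 'tmp 856 771 197 ='
Scanning for matches:
  Match 1: '='
Total matches: 1

1


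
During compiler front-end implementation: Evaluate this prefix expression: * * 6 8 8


Parsing prefix expression: * * 6 8 8
Step 1: Innermost operation '* 6 8'
  6 * 8 = 48
Step 2: Outer operation '* [48] 8'
  48 * 8 = 384

384


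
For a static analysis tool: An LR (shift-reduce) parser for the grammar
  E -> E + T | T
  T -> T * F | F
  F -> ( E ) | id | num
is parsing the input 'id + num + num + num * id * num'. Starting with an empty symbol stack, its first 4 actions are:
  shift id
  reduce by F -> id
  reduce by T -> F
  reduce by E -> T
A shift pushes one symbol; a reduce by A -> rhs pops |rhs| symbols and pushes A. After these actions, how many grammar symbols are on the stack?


Tracking the symbol stack through each action:
  Action 1: shift 'id' : push -> stack = [id] (size 1)
  Action 2: reduce by F -> id : pop 1, push F -> stack = [F] (size 1)
  Action 3: reduce by T -> F : pop 1, push T -> stack = [T] (size 1)
  Action 4: reduce by E -> T : pop 1, push E -> stack = [E] (size 1)
Final stack size: 1

1


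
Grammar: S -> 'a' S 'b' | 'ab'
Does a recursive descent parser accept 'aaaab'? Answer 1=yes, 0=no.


Grammar accepts strings of the form a^n b^n (n >= 1)
Word: 'aaaab'
Counting: 4 a's and 1 b's
Check: 4 == 1? No
Mismatch: a-count != b-count
Rejected

0


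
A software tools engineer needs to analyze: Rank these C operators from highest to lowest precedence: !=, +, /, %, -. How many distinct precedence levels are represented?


Looking up precedence for each operator:
  != -> precedence 3
  + -> precedence 5
  / -> precedence 6
  % -> precedence 6
  - -> precedence 5
Sorted highest to lowest: /, %, +, -, !=
Distinct precedence values: [6, 5, 3]
Number of distinct levels: 3

3


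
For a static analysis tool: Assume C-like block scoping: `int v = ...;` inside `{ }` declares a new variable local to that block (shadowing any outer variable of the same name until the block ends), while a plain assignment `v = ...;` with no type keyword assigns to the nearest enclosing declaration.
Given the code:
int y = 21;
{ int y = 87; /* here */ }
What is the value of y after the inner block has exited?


Analyzing scoping rules:
Outer scope: declares y = 21
Inner block: 'int y = 87;' declares a NEW y that shadows the outer one
When the block exits the inner y goes out of scope; the outer y was never modified -> 21
Result: 21

21


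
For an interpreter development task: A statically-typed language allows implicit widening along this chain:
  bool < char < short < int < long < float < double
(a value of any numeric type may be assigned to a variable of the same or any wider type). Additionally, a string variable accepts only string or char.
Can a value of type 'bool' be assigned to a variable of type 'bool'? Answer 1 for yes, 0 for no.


Target variable type: bool
Source value type: bool
Numeric ranks: bool=0, bool=0
Widening allowed iff rank(source) <= rank(target): 0 <= 0? Yes
Result: 1

1


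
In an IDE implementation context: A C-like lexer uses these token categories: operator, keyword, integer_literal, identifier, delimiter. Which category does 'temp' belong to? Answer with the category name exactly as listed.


Token: 'temp'
Checking categories:
  identifier: YES
  integer_literal: no
  operator: no
  keyword: no
  delimiter: no
Category: identifier

identifier


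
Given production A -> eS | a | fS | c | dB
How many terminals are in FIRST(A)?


Production: A -> eS | a | fS | c | dB
Examining each alternative for leading terminals:
  A -> eS : first terminal = 'e'
  A -> a : first terminal = 'a'
  A -> fS : first terminal = 'f'
  A -> c : first terminal = 'c'
  A -> dB : first terminal = 'd'
FIRST(A) = {a, c, d, e, f}
Count: 5

5


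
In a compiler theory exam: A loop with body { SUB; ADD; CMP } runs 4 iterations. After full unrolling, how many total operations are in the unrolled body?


Loop body operations: SUB, ADD, CMP (3 ops per iteration)
Unrolling 4 iterations:
  Iteration 1: SUB, ADD, CMP (3 ops)
  Iteration 2: SUB, ADD, CMP (3 ops)
  Iteration 3: SUB, ADD, CMP (3 ops)
  Iteration 4: SUB, ADD, CMP (3 ops)
Total: 4 iterations * 3 ops/iter = 12 operations

12


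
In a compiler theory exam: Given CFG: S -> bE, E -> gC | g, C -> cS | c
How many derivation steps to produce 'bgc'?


Grammar: S -> bE, E -> gC | g, C -> cS | c
Deriving 'bgc':
Step 1: S -> bE => bE
Step 2: E -> gC => bgC
Step 3: C -> c => bgc
Total derivation steps: 3

3


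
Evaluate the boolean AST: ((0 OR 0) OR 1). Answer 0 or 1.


Step 1: Evaluate inner node
  0 OR 0 = 0
Step 2: Evaluate root node
  0 OR 1 = 1

1


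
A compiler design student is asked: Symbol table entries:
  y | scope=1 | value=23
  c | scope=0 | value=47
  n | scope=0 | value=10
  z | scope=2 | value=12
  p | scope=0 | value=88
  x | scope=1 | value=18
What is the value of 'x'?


Searching symbol table for 'x':
  y | scope=1 | value=23
  c | scope=0 | value=47
  n | scope=0 | value=10
  z | scope=2 | value=12
  p | scope=0 | value=88
  x | scope=1 | value=18 <- MATCH
Found 'x' at scope 1 with value 18

18


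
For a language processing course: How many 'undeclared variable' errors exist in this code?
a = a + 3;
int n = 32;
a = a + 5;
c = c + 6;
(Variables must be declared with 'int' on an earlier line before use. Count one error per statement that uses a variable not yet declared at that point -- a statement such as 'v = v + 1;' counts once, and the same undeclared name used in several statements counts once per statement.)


Scanning code line by line:
  Line 1: use 'a' -> ERROR (undeclared)
  Line 2: declare 'n' -> declared = ['n']
  Line 3: use 'a' -> ERROR (undeclared)
  Line 4: use 'c' -> ERROR (undeclared)
Total undeclared variable errors: 3

3


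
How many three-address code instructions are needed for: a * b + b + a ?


Expression: a * b + b + a
Generating three-address code (respecting * over +/- precedence):
  Instruction 1: t1 = a * b
  Instruction 2: t2 = t1 + b
  Instruction 3: t3 = t2 + a
Total instructions: 3

3


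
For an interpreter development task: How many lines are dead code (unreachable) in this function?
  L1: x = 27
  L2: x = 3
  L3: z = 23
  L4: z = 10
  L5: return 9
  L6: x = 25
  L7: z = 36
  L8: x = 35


Analyzing control flow:
  L1: reachable (before return)
  L2: reachable (before return)
  L3: reachable (before return)
  L4: reachable (before return)
  L5: reachable (return statement)
  L6: DEAD (after return at L5)
  L7: DEAD (after return at L5)
  L8: DEAD (after return at L5)
Return at L5, total lines = 8
Dead lines: L6 through L8
Count: 3

3


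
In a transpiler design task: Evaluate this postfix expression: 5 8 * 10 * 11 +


Processing tokens left to right:
Push 5, Push 8
Pop 5 and 8, compute 5 * 8 = 40, push 40
Push 10
Pop 40 and 10, compute 40 * 10 = 400, push 400
Push 11
Pop 400 and 11, compute 400 + 11 = 411, push 411
Stack result: 411

411


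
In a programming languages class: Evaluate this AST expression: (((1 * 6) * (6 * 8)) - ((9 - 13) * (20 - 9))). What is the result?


Expression: (((1 * 6) * (6 * 8)) - ((9 - 13) * (20 - 9)))
Evaluating step by step:
  1 * 6 = 6
  6 * 8 = 48
  6 * 48 = 288
  9 - 13 = -4
  20 - 9 = 11
  -4 * 11 = -44
  288 - -44 = 332
Result: 332

332


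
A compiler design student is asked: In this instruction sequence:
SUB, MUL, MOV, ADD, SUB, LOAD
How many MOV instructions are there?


Scanning instruction sequence for MOV:
  Position 1: SUB
  Position 2: MUL
  Position 3: MOV <- MATCH
  Position 4: ADD
  Position 5: SUB
  Position 6: LOAD
Matches at positions: [3]
Total MOV count: 1

1


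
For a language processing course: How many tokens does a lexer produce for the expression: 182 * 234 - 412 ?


Scanning '182 * 234 - 412'
Token 1: '182' -> integer_literal
Token 2: '*' -> operator
Token 3: '234' -> integer_literal
Token 4: '-' -> operator
Token 5: '412' -> integer_literal
Total tokens: 5

5


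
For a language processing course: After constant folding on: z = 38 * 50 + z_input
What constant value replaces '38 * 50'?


Identifying constant sub-expression:
  Original: z = 38 * 50 + z_input
  38 and 50 are both compile-time constants
  Evaluating: 38 * 50 = 1900
  After folding: z = 1900 + z_input

1900


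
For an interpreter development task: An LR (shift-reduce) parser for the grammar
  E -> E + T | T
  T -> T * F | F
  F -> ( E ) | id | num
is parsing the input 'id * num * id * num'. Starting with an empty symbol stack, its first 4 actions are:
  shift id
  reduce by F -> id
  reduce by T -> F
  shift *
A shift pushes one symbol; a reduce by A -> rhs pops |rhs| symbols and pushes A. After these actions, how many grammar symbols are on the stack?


Tracking the symbol stack through each action:
  Action 1: shift 'id' : push -> stack = [id] (size 1)
  Action 2: reduce by F -> id : pop 1, push F -> stack = [F] (size 1)
  Action 3: reduce by T -> F : pop 1, push T -> stack = [T] (size 1)
  Action 4: shift '*' : push -> stack = [T, *] (size 2)
Final stack size: 2

2


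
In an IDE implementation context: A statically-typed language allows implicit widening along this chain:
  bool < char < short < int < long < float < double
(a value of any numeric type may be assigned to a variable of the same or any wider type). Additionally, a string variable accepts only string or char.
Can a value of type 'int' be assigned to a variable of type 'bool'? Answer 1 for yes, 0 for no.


Target variable type: bool
Source value type: int
Numeric ranks: int=3, bool=0
Widening allowed iff rank(source) <= rank(target): 3 <= 0? No
Result: 0

0


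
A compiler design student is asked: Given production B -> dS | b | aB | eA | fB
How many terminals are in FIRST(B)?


Production: B -> dS | b | aB | eA | fB
Examining each alternative for leading terminals:
  B -> dS : first terminal = 'd'
  B -> b : first terminal = 'b'
  B -> aB : first terminal = 'a'
  B -> eA : first terminal = 'e'
  B -> fB : first terminal = 'f'
FIRST(B) = {a, b, d, e, f}
Count: 5

5


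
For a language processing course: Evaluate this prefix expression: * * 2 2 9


Parsing prefix expression: * * 2 2 9
Step 1: Innermost operation '* 2 2'
  2 * 2 = 4
Step 2: Outer operation '* [4] 9'
  4 * 9 = 36

36


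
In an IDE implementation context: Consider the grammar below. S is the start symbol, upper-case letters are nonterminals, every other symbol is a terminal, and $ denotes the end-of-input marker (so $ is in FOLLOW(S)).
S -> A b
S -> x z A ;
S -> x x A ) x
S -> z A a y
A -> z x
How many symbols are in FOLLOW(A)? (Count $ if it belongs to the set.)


S is the start symbol and does not occur in any rule body, so FOLLOW(S) = {$}.
Examining every occurrence of A in a rule body:
  S -> A b : A is followed by terminal 'b' -> add 'b'
  S -> x z A ; : A is followed by terminal ';' -> add ';'
  S -> x x A ) x : A is followed by terminal ')' -> add ')'
  S -> z A a y : A is followed by terminal 'a' -> add 'a'
  A -> z x : A does not occur in the body -> contributes nothing
FOLLOW(A) = {), ;, a, b}
Count: 4

4


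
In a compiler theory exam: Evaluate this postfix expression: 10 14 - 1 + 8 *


Processing tokens left to right:
Push 10, Push 14
Pop 10 and 14, compute 10 - 14 = -4, push -4
Push 1
Pop -4 and 1, compute -4 + 1 = -3, push -3
Push 8
Pop -3 and 8, compute -3 * 8 = -24, push -24
Stack result: -24

-24


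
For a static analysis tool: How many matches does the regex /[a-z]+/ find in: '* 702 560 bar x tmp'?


Pattern: /[a-z]+/ (identifiers)
Input: '* 702 560 bar x tmp'
Scanning for matches:
  Match 1: 'bar'
  Match 2: 'x'
  Match 3: 'tmp'
Total matches: 3

3


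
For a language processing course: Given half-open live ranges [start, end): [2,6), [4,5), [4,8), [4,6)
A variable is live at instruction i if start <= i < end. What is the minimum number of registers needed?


Live ranges:
  Var0: [2, 6)
  Var1: [4, 5)
  Var2: [4, 8)
  Var3: [4, 6)
Sweep-line events (position, delta, active):
  pos=2 start -> active=1
  pos=4 start -> active=2
  pos=4 start -> active=3
  pos=4 start -> active=4
  pos=5 end -> active=3
  pos=6 end -> active=2
  pos=6 end -> active=1
  pos=8 end -> active=0
Maximum simultaneous active: 4
Minimum registers needed: 4

4


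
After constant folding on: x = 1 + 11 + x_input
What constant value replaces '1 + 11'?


Identifying constant sub-expression:
  Original: x = 1 + 11 + x_input
  1 and 11 are both compile-time constants
  Evaluating: 1 + 11 = 12
  After folding: x = 12 + x_input

12


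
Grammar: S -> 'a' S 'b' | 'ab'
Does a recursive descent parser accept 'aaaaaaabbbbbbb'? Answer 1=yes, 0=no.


Grammar accepts strings of the form a^n b^n (n >= 1)
Word: 'aaaaaaabbbbbbb'
Counting: 7 a's and 7 b's
Check: 7 == 7? Yes
Derivation (S -> aSb applied 6 time(s), then S -> ab): S => aSb => aaSbb => aaaSbbb => aaaaSbbbb => aaaaaSbbbbb => aaaaaaSbbbbbb => aaaaaaabbbbbbb
Accepted

1


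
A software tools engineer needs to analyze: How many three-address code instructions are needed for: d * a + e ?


Expression: d * a + e
Generating three-address code (respecting * over +/- precedence):
  Instruction 1: t1 = d * a
  Instruction 2: t2 = t1 + e
Total instructions: 2

2


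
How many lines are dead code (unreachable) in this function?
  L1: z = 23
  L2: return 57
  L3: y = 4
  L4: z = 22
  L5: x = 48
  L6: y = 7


Analyzing control flow:
  L1: reachable (before return)
  L2: reachable (return statement)
  L3: DEAD (after return at L2)
  L4: DEAD (after return at L2)
  L5: DEAD (after return at L2)
  L6: DEAD (after return at L2)
Return at L2, total lines = 6
Dead lines: L3 through L6
Count: 4

4


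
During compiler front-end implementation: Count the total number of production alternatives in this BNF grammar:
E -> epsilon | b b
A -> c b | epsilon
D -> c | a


Counting alternatives per rule:
  E: 2 alternative(s)
  A: 2 alternative(s)
  D: 2 alternative(s)
Sum: 2 + 2 + 2 = 6

6


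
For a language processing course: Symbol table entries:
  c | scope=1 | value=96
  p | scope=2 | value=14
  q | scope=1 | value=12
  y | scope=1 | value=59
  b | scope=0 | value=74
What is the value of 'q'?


Searching symbol table for 'q':
  c | scope=1 | value=96
  p | scope=2 | value=14
  q | scope=1 | value=12 <- MATCH
  y | scope=1 | value=59
  b | scope=0 | value=74
Found 'q' at scope 1 with value 12

12


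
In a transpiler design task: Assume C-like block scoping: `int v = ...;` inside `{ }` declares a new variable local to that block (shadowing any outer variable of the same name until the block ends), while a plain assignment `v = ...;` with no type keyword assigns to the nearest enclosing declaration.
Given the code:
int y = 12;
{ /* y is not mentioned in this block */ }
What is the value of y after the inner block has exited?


Analyzing scoping rules:
Outer scope: declares y = 12
Inner block: y is neither redeclared nor assigned -> unchanged
After the block -> 12
Result: 12

12


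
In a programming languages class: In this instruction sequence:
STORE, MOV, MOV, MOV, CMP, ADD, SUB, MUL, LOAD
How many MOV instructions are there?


Scanning instruction sequence for MOV:
  Position 1: STORE
  Position 2: MOV <- MATCH
  Position 3: MOV <- MATCH
  Position 4: MOV <- MATCH
  Position 5: CMP
  Position 6: ADD
  Position 7: SUB
  Position 8: MUL
  Position 9: LOAD
Matches at positions: [2, 3, 4]
Total MOV count: 3

3


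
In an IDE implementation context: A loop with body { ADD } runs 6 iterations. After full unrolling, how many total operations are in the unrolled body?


Loop body operations: ADD (1 op per iteration)
Unrolling 6 iterations:
  Iteration 1: ADD (1 ops)
  Iteration 2: ADD (1 ops)
  Iteration 3: ADD (1 ops)
  Iteration 4: ADD (1 ops)
  Iteration 5: ADD (1 ops)
  Iteration 6: ADD (1 ops)
Total: 6 iterations * 1 ops/iter = 6 operations

6


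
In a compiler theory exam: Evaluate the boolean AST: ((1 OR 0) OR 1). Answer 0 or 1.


Step 1: Evaluate inner node
  1 OR 0 = 1
Step 2: Evaluate root node
  1 OR 1 = 1

1


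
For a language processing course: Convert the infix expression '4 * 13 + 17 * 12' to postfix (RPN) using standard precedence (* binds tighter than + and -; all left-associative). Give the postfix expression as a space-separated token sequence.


Applying the shunting-yard algorithm:
  Operand 4 -> output
  Push '*' onto operator stack -> op-stack: [*]
  Operand 13 -> output
  See '+' (prec 1); top '*' (prec 2) >= it -> pop '*' to output
  Push '+' onto operator stack -> op-stack: [+]
  Operand 17 -> output
  Push '*' onto operator stack -> op-stack: [+, *]
  Operand 12 -> output
  End of input: pop '*' to output
  End of input: pop '+' to output
Postfix result: 4 13 * 17 12 * +

4 13 * 17 12 * +


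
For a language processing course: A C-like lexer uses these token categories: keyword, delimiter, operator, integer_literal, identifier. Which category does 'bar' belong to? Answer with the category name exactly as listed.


Token: 'bar'
Checking categories:
  identifier: YES
  integer_literal: no
  operator: no
  keyword: no
  delimiter: no
Category: identifier

identifier


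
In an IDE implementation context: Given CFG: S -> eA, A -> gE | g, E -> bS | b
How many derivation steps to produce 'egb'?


Grammar: S -> eA, A -> gE | g, E -> bS | b
Deriving 'egb':
Step 1: S -> eA => eA
Step 2: A -> gE => egE
Step 3: E -> b => egb
Total derivation steps: 3

3


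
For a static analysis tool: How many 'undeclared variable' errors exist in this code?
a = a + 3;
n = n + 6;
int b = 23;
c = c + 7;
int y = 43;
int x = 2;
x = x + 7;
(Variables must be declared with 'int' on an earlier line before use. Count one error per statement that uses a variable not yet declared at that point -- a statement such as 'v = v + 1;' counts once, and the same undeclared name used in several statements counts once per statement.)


Scanning code line by line:
  Line 1: use 'a' -> ERROR (undeclared)
  Line 2: use 'n' -> ERROR (undeclared)
  Line 3: declare 'b' -> declared = ['b']
  Line 4: use 'c' -> ERROR (undeclared)
  Line 5: declare 'y' -> declared = ['b', 'y']
  Line 6: declare 'x' -> declared = ['b', 'x', 'y']
  Line 7: use 'x' -> OK (declared)
Total undeclared variable errors: 3

3


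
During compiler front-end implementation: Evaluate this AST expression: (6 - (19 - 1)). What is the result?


Expression: (6 - (19 - 1))
Evaluating step by step:
  19 - 1 = 18
  6 - 18 = -12
Result: -12

-12


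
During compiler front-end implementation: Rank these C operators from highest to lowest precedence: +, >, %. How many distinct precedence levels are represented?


Looking up precedence for each operator:
  + -> precedence 5
  > -> precedence 4
  % -> precedence 6
Sorted highest to lowest: %, +, >
Distinct precedence values: [6, 5, 4]
Number of distinct levels: 3

3


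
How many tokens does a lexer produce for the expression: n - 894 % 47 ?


Scanning 'n - 894 % 47'
Token 1: 'n' -> identifier
Token 2: '-' -> operator
Token 3: '894' -> integer_literal
Token 4: '%' -> operator
Token 5: '47' -> integer_literal
Total tokens: 5

5


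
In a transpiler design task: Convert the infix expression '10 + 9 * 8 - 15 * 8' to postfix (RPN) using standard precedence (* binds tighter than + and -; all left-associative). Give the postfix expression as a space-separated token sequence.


Applying the shunting-yard algorithm:
  Operand 10 -> output
  Push '+' onto operator stack -> op-stack: [+]
  Operand 9 -> output
  Push '*' onto operator stack -> op-stack: [+, *]
  Operand 8 -> output
  See '-' (prec 1); top '*' (prec 2) >= it -> pop '*' to output
  See '-' (prec 1); top '+' (prec 1) >= it -> pop '+' to output
  Push '-' onto operator stack -> op-stack: [-]
  Operand 15 -> output
  Push '*' onto operator stack -> op-stack: [-, *]
  Operand 8 -> output
  End of input: pop '*' to output
  End of input: pop '-' to output
Postfix result: 10 9 8 * + 15 8 * -

10 9 8 * + 15 8 * -


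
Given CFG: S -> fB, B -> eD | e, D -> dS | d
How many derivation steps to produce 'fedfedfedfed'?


Grammar: S -> fB, B -> eD | e, D -> dS | d
Deriving 'fedfedfedfed':
Step 1: S -> fB => fB
Step 2: B -> eD => feD
Step 3: D -> dS => fedS
Step 4: S -> fB => fedfB
Step 5: B -> eD => fedfeD
Step 6: D -> dS => fedfedS
Step 7: S -> fB => fedfedfB
Step 8: B -> eD => fedfedfeD
Step 9: D -> dS => fedfedfedS
Step 10: S -> fB => fedfedfedfB
Step 11: B -> eD => fedfedfedfeD
Step 12: D -> d => fedfedfedfed
Total derivation steps: 12

12


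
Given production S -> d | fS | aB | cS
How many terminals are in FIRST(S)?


Production: S -> d | fS | aB | cS
Examining each alternative for leading terminals:
  S -> d : first terminal = 'd'
  S -> fS : first terminal = 'f'
  S -> aB : first terminal = 'a'
  S -> cS : first terminal = 'c'
FIRST(S) = {a, c, d, f}
Count: 4

4


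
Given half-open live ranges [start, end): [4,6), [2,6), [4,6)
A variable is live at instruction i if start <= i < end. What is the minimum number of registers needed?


Live ranges:
  Var0: [4, 6)
  Var1: [2, 6)
  Var2: [4, 6)
Sweep-line events (position, delta, active):
  pos=2 start -> active=1
  pos=4 start -> active=2
  pos=4 start -> active=3
  pos=6 end -> active=2
  pos=6 end -> active=1
  pos=6 end -> active=0
Maximum simultaneous active: 3
Minimum registers needed: 3

3
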